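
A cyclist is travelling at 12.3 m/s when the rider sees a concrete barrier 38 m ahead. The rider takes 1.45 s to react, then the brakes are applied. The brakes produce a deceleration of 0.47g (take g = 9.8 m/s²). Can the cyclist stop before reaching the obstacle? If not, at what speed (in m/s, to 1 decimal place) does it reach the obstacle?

Yes — it stops about 3.7 m short of the obstacle, so it never reaches it

a = 0.47 × 9.8 = 4.606 m/s².
Reaction distance = 12.3000 × 1.45 = 17.835 m.
Braking distance = v²/(2a) = 151.290 / 9.212 = 16.423 m.
Total stopping distance = 17.835 + 16.423 = 34.258 m, vs 38 m available — it stops with 38 − 34.258 = 3.742 m to spare.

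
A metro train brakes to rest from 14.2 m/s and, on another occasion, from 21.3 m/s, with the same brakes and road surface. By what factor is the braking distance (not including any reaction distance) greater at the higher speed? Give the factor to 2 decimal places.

Braking distance d = v²/(2a), so with a fixed, d ∝ v².
Factor = (21.3/14.2)² = 1.5000² = 2.2500.

Factor ≈ 2.25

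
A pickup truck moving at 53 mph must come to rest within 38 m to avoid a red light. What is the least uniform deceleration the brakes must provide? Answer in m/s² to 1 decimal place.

Required deceleration ≈ 7.4 m/s²

53 mph × 0.44704 = 23.6931 m/s.
v² = 2a·d ⇒ a = v²/(2d) = 23.6931² / (2 × 38.000) = 561.363 / 76.000 = 7.3864 m/s².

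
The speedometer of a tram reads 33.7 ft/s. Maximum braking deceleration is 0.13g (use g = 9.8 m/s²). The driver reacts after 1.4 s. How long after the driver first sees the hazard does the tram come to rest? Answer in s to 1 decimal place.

Total time ≈ 9.5 s

33.7 ft/s × 0.3048 = 10.2718 m/s.
a = 0.13 × 9.8 = 1.274 m/s².
Braking time = v/a = 10.2718 / 1.274 = 8.063 s.
Total = 1.4 + 8.063 = 9.463 s.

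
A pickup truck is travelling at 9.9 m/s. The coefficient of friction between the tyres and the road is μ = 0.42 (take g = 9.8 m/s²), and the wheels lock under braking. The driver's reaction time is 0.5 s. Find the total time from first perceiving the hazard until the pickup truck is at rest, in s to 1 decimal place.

Total time ≈ 2.9 s

a = μg = 0.42 × 9.8 = 4.116 m/s².
Braking time = v/a = 9.9000 / 4.116 = 2.405 s.
Total = 0.5 + 2.405 = 2.905 s.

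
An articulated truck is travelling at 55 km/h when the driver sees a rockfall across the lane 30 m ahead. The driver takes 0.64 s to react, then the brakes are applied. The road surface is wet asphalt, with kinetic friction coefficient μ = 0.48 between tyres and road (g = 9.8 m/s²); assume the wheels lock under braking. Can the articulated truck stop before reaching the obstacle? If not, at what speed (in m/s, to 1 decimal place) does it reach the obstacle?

55 km/h ÷ 3.6 = 15.2778 m/s.
a = μg = 0.48 × 9.8 = 4.704 m/s².
Reaction distance = 15.2778 × 0.64 = 9.778 m.
Braking distance needed to stop: v²/(2a) = 233.411 / 9.408 = 24.810 m, so total needed = 9.778 + 24.810 = 34.588 m > 30 m — it cannot stop.
Distance remaining when braking begins: 30 − 9.778 = 20.222 m.
v² = v₀² − 2a·d = 233.411 − 2 × 4.704 × 20.222 = 43.162 m²/s².
v = √43.162 = 6.570 m/s.

No — it strikes the obstacle at 6.6 m/s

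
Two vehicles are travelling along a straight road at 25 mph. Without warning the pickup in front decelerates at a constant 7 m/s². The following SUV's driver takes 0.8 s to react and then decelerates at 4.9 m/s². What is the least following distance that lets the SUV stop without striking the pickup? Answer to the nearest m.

25 mph × 0.44704 = 11.1760 m/s.
Leader travels v²/(2a_L) = 124.903 / 14.000 = 8.922 m before stopping.
Follower covers v·t_r = 11.1760 × 0.8 = 8.941 m while reacting, then v²/(2a_F) = 124.903 / 9.800 = 12.745 m while braking, for a total of 8.941 + 12.745 = 21.686 m.
Since a_F ≤ a_L and the follower starts braking later, the follower is never slower than the leader, so the closest approach is when both have stopped.
Minimum gap = 21.686 − 8.922 = 12.764 m.

Minimum gap ≈ 13 m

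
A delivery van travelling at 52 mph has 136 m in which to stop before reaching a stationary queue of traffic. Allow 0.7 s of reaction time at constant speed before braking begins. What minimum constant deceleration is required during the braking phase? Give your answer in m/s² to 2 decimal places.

Required deceleration ≈ 2.26 m/s²

52 mph × 0.44704 = 23.2461 m/s.
Distance covered during reaction = 23.2461 × 0.7 = 16.272 m.
Distance available for braking: 136 − 16.272 = 119.728 m.
v² = 2a·d ⇒ a = v²/(2d) = 23.2461² / (2 × 119.728) = 540.381 / 239.456 = 2.2567 m/s².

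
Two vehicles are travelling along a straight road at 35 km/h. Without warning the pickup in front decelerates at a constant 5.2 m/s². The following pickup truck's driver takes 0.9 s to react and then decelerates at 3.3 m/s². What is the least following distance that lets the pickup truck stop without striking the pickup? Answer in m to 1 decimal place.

35 km/h ÷ 3.6 = 9.7222 m/s.
Leader travels v²/(2a_L) = 94.521 / 10.400 = 9.089 m before stopping.
Follower covers v·t_r = 9.7222 × 0.9 = 8.750 m while reacting, then v²/(2a_F) = 94.521 / 6.600 = 14.321 m while braking, for a total of 8.750 + 14.321 = 23.071 m.
Since a_F ≤ a_L and the follower starts braking later, the follower is never slower than the leader, so the closest approach is when both have stopped.
Minimum gap = 23.071 − 9.089 = 13.982 m.

Minimum gap ≈ 14.0 m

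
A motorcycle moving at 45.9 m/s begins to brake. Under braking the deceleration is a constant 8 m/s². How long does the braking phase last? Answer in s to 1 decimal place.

Braking time ≈ 5.7 s

Braking time = v/a = 45.9000 / 8.000 = 5.737 s.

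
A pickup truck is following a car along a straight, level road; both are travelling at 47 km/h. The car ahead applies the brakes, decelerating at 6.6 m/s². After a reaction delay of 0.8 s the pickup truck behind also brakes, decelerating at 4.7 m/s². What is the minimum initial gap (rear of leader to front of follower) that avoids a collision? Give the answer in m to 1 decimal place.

Minimum gap ≈ 15.7 m

47 km/h ÷ 3.6 = 13.0556 m/s.
Leader travels v²/(2a_L) = 170.449 / 13.200 = 12.913 m before stopping.
Follower covers v·t_r = 13.0556 × 0.8 = 10.444 m while reacting, then v²/(2a_F) = 170.449 / 9.400 = 18.133 m while braking, for a total of 10.444 + 18.133 = 28.577 m.
Since a_F ≤ a_L and the follower starts braking later, the follower is never slower than the leader, so the closest approach is when both have stopped.
Minimum gap = 28.577 − 12.913 = 15.664 m.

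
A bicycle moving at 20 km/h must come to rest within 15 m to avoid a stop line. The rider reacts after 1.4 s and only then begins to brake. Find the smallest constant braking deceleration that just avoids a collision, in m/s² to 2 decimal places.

20 km/h ÷ 3.6 = 5.5556 m/s.
Distance covered during reaction = 5.5556 × 1.4 = 7.778 m.
Distance available for braking: 15 − 7.778 = 7.222 m.
v² = 2a·d ⇒ a = v²/(2d) = 5.5556² / (2 × 7.222) = 30.865 / 14.444 = 2.1369 m/s².

Required deceleration ≈ 2.14 m/s²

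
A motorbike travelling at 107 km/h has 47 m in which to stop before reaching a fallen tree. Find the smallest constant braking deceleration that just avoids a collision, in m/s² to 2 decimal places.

107 km/h ÷ 3.6 = 29.7222 m/s.
v² = 2a·d ⇒ a = v²/(2d) = 29.7222² / (2 × 47.000) = 883.409 / 94.000 = 9.3980 m/s².

Required deceleration ≈ 9.40 m/s²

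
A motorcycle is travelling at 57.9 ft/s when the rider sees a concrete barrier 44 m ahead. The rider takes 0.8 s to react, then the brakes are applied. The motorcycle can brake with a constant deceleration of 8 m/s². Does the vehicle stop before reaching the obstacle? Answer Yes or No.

Yes

57.9 ft/s × 0.3048 = 17.6479 m/s.
Reaction distance = 17.6479 × 0.8 = 14.118 m.
Braking distance = v²/(2a) = 311.448 / 16.000 = 19.465 m.
Total stopping distance = 14.118 + 19.465 = 33.583 m, vs 44 m available — it stops with 44 − 33.583 = 10.417 m to spare.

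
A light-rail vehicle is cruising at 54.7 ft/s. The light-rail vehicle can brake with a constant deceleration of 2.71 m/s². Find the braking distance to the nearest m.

54.7 ft/s × 0.3048 = 16.6726 m/s.
Braking distance = v²/(2a) = 16.6726² / (2 × 2.710) = 277.976 / 5.420 = 51.287 m.

Braking distance ≈ 51 m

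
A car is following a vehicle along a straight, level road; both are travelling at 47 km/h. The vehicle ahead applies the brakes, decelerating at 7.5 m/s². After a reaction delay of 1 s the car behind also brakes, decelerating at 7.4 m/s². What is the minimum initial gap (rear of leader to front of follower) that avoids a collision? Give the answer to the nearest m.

Minimum gap ≈ 13 m

47 km/h ÷ 3.6 = 13.0556 m/s.
Leader travels v²/(2a_L) = 170.449 / 15.000 = 11.363 m before stopping.
Follower covers v·t_r = 13.0556 × 1 = 13.056 m while reacting, then v²/(2a_F) = 170.449 / 14.800 = 11.517 m while braking, for a total of 13.056 + 11.517 = 24.573 m.
Since a_F ≤ a_L and the follower starts braking later, the follower is never slower than the leader, so the closest approach is when both have stopped.
Minimum gap = 24.573 − 11.363 = 13.210 m.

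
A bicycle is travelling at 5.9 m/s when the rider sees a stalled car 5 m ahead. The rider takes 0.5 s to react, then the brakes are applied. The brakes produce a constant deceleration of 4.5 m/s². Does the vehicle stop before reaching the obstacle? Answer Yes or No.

No

Reaction distance = 5.9000 × 0.5 = 2.950 m.
Braking distance = v²/(2a) = 34.810 / 9.000 = 3.868 m.
Total stopping distance = 2.950 + 3.868 = 6.818 m, vs 5 m available — it cannot stop in time and overshoots by 6.818 − 5 = 1.818 m.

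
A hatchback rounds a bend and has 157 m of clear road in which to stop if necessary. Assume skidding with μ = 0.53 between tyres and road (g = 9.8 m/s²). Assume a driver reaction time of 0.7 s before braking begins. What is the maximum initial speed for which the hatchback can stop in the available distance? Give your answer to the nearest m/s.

a = μg = 0.53 × 9.8 = 5.194 m/s².
Stopping distance: v·t_r + v²/(2a) = 157 with t_r = 0.7 s and a = 5.194 m/s².
So v² + 7.272 v − 1630.92 = 0.
Positive root: v = −a·t_r + √((a·t_r)² + 2a·d) = −3.636 + √(13.220 + 1630.92) = 36.9120 m/s.

Maximum speed ≈ 37 m/s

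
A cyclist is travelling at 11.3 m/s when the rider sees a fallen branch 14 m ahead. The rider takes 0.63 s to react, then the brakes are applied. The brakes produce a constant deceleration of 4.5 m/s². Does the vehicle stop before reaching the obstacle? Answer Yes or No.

No

Reaction distance = 11.3000 × 0.63 = 7.119 m.
Braking distance = v²/(2a) = 127.690 / 9.000 = 14.188 m.
Total stopping distance = 7.119 + 14.188 = 21.307 m, vs 14 m available — it cannot stop in time and overshoots by 21.307 − 14 = 7.307 m.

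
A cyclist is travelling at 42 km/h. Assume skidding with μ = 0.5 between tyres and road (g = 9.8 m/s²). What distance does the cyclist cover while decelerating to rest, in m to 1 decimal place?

42 km/h ÷ 3.6 = 11.6667 m/s.
a = μg = 0.5 × 9.8 = 4.900 m/s².
Braking distance = v²/(2a) = 11.6667² / (2 × 4.900) = 136.112 / 9.800 = 13.889 m.

Braking distance ≈ 13.9 m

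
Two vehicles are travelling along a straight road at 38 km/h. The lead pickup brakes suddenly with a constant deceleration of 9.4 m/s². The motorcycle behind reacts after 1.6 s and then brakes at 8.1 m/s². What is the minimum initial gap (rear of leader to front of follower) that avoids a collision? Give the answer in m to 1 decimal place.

Minimum gap ≈ 17.8 m

38 km/h ÷ 3.6 = 10.5556 m/s.
Leader travels v²/(2a_L) = 111.421 / 18.800 = 5.927 m before stopping.
Follower covers v·t_r = 10.5556 × 1.6 = 16.889 m while reacting, then v²/(2a_F) = 111.421 / 16.200 = 6.878 m while braking, for a total of 16.889 + 6.878 = 23.767 m.
Since a_F ≤ a_L and the follower starts braking later, the follower is never slower than the leader, so the closest approach is when both have stopped.
Minimum gap = 23.767 − 5.927 = 17.840 m.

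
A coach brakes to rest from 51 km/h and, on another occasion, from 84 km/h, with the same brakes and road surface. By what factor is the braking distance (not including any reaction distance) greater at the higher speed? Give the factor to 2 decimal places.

Braking distance d = v²/(2a), so with a fixed, d ∝ v².
Factor = (84/51)² = 1.6471² = 2.7129.

Factor ≈ 2.71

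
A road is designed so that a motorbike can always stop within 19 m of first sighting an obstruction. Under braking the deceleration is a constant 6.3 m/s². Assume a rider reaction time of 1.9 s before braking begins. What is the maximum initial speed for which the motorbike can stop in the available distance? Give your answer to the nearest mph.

Maximum speed ≈ 17 mph

Stopping distance: v·t_r + v²/(2a) = 19 with t_r = 1.9 s and a = 6.300 m/s².
So v² + 23.940 v − 239.40 = 0.
Positive root: v = −a·t_r + √((a·t_r)² + 2a·d) = −11.970 + √(143.281 + 239.40) = 7.5922 m/s.
7.5922 m/s ÷ 0.44704 = 16.983 mph.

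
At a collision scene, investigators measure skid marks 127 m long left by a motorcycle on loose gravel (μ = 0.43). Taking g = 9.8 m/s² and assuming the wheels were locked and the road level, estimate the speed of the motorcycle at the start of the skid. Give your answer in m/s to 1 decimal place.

Initial speed ≈ 32.7 m/s

Deceleration a = μg = 0.43 × 9.8 = 4.214 m/s².
v = √(2a·d) = √(2 × 4.214 × 127) = √1070.356 = 32.7163 m/s.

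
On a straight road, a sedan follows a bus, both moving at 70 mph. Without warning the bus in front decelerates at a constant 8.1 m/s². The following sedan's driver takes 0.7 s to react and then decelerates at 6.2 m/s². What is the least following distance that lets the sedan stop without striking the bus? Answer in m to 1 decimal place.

70 mph × 0.44704 = 31.2928 m/s.
Leader travels v²/(2a_L) = 979.239 / 16.200 = 60.447 m before stopping.
Follower covers v·t_r = 31.2928 × 0.7 = 21.905 m while reacting, then v²/(2a_F) = 979.239 / 12.400 = 78.971 m while braking, for a total of 21.905 + 78.971 = 100.876 m.
Since a_F ≤ a_L and the follower starts braking later, the follower is never slower than the leader, so the closest approach is when both have stopped.
Minimum gap = 100.876 − 60.447 = 40.429 m.

Minimum gap ≈ 40.4 m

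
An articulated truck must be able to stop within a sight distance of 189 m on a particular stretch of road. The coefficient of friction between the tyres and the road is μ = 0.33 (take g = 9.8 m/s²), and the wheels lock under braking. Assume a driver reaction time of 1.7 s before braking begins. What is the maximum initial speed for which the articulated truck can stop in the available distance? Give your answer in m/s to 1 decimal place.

a = μg = 0.33 × 9.8 = 3.234 m/s².
Stopping distance: v·t_r + v²/(2a) = 189 with t_r = 1.7 s and a = 3.234 m/s².
So v² + 10.996 v − 1222.45 = 0.
Positive root: v = −a·t_r + √((a·t_r)² + 2a·d) = −5.498 + √(30.228 + 1222.45) = 29.8952 m/s.

Maximum speed ≈ 29.9 m/s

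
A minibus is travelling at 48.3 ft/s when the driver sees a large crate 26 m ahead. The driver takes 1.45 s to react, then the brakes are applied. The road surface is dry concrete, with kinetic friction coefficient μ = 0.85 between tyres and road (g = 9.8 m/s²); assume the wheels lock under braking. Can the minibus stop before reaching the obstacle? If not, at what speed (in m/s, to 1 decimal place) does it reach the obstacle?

48.3 ft/s × 0.3048 = 14.7218 m/s.
a = μg = 0.85 × 9.8 = 8.330 m/s².
Reaction distance = 14.7218 × 1.45 = 21.347 m.
Braking distance needed to stop: v²/(2a) = 216.731 / 16.660 = 13.009 m, so total needed = 21.347 + 13.009 = 34.356 m > 26 m — it cannot stop.
Distance remaining when braking begins: 26 − 21.347 = 4.653 m.
v² = v₀² − 2a·d = 216.731 − 2 × 8.330 × 4.653 = 139.212 m²/s².
v = √139.212 = 11.799 m/s.

No — it strikes the obstacle at 11.8 m/s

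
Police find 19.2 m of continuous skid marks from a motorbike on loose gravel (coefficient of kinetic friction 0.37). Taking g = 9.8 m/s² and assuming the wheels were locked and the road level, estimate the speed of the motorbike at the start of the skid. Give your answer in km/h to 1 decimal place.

Initial speed ≈ 42.5 km/h

Deceleration a = μg = 0.37 × 9.8 = 3.626 m/s².
v = √(2a·d) = √(2 × 3.626 × 19.2) = √139.238 = 11.7999 m/s.
= 11.7999 × 3.6 = 42.480 km/h.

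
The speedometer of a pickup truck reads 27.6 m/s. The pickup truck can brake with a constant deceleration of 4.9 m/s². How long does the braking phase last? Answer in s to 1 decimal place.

Braking time ≈ 5.6 s

Braking time = v/a = 27.6000 / 4.900 = 5.633 s.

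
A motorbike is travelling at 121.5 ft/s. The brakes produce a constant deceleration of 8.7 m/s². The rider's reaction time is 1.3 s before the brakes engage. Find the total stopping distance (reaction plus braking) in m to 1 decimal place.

Total stopping distance ≈ 127.0 m

121.5 ft/s × 0.3048 = 37.0332 m/s.
Reaction distance = v·t_r = 37.0332 × 1.3 = 48.143 m.
Braking distance = v²/(2a) = 37.0332² / (2 × 8.700) = 1371.458 / 17.400 = 78.819 m.
Total = 48.143 + 78.819 = 126.962 m.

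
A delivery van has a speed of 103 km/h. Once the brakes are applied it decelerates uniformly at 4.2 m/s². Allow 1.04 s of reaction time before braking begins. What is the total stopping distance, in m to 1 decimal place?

Total stopping distance ≈ 127.2 m

103 km/h ÷ 3.6 = 28.6111 m/s.
Reaction distance = v·t_r = 28.6111 × 1.04 = 29.756 m.
Braking distance = v²/(2a) = 28.6111² / (2 × 4.200) = 818.595 / 8.400 = 97.452 m.
Total = 29.756 + 97.452 = 127.208 m.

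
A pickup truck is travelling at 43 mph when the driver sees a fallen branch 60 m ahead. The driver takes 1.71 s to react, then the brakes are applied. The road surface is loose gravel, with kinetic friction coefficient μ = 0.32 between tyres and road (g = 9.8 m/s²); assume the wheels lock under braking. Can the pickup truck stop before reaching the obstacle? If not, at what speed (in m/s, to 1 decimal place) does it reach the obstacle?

No — it strikes the obstacle at 14.1 m/s

43 mph × 0.44704 = 19.2227 m/s.
a = μg = 0.32 × 9.8 = 3.136 m/s².
Reaction distance = 19.2227 × 1.71 = 32.871 m.
Braking distance needed to stop: v²/(2a) = 369.512 / 6.272 = 58.915 m, so total needed = 32.871 + 58.915 = 91.786 m > 60 m — it cannot stop.
Distance remaining when braking begins: 60 − 32.871 = 27.129 m.
v² = v₀² − 2a·d = 369.512 − 2 × 3.136 × 27.129 = 199.359 m²/s².
v = √199.359 = 14.119 m/s.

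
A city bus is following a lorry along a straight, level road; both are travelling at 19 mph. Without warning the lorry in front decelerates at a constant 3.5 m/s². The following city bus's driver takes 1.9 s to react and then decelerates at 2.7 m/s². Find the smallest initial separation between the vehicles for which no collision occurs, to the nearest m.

Minimum gap ≈ 19 m

19 mph × 0.44704 = 8.4938 m/s.
Leader travels v²/(2a_L) = 72.145 / 7.000 = 10.306 m before stopping.
Follower covers v·t_r = 8.4938 × 1.9 = 16.138 m while reacting, then v²/(2a_F) = 72.145 / 5.400 = 13.360 m while braking, for a total of 16.138 + 13.360 = 29.498 m.
Since a_F ≤ a_L and the follower starts braking later, the follower is never slower than the leader, so the closest approach is when both have stopped.
Minimum gap = 29.498 − 10.306 = 19.192 m.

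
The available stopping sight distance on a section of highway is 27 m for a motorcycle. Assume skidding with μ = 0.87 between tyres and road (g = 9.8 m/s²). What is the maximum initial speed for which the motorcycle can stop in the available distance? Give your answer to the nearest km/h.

a = μg = 0.87 × 9.8 = 8.526 m/s².
v²/(2a) = d ⇒ v = √(2 × 8.526 × 27) = √460.40 = 21.4569 m/s.
21.4569 m/s × 3.6 = 77.245 km/h.

Maximum speed ≈ 77 km/h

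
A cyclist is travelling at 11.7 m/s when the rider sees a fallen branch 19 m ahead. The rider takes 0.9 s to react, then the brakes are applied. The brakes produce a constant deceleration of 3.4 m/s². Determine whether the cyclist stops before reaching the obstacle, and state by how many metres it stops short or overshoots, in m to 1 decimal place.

No — it overshoots by 11.7 m

Reaction distance = 11.7000 × 0.9 = 10.530 m.
Braking distance = v²/(2a) = 136.890 / 6.800 = 20.131 m.
Total stopping distance = 10.530 + 20.131 = 30.661 m, vs 19 m available — it cannot stop in time and overshoots by 30.661 − 19 = 11.661 m.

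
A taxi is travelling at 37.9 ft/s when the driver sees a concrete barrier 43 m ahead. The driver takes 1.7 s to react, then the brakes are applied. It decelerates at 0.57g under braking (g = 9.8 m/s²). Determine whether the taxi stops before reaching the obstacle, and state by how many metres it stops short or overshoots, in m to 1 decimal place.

Yes — it stops 11.4 m short of the obstacle

37.9 ft/s × 0.3048 = 11.5519 m/s.
a = 0.57 × 9.8 = 5.586 m/s².
Reaction distance = 11.5519 × 1.7 = 19.638 m.
Braking distance = v²/(2a) = 133.446 / 11.172 = 11.945 m.
Total stopping distance = 19.638 + 11.945 = 31.583 m, vs 43 m available — it stops with 43 − 31.583 = 11.417 m to spare.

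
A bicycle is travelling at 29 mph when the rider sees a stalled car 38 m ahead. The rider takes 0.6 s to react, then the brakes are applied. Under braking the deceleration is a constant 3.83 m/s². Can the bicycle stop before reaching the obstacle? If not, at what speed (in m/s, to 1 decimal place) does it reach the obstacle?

29 mph × 0.44704 = 12.9642 m/s.
Reaction distance = 12.9642 × 0.6 = 7.779 m.
Braking distance = v²/(2a) = 168.070 / 7.660 = 21.941 m.
Total stopping distance = 7.779 + 21.941 = 29.720 m, vs 38 m available — it stops with 38 − 29.720 = 8.280 m to spare.

Yes — it stops about 8.3 m short of the obstacle, so it never reaches it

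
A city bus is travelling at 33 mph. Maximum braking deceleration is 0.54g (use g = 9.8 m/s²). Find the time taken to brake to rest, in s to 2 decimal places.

Braking time ≈ 2.79 s

33 mph × 0.44704 = 14.7523 m/s.
a = 0.54 × 9.8 = 5.292 m/s².
Braking time = v/a = 14.7523 / 5.292 = 2.788 s.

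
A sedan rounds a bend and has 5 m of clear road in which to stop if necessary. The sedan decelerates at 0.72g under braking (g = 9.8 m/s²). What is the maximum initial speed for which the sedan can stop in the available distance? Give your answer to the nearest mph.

Maximum speed ≈ 19 mph

a = 0.72 × 9.8 = 7.056 m/s².
v²/(2a) = d ⇒ v = √(2 × 7.056 × 5) = √70.56 = 8.4000 m/s.
8.4000 m/s ÷ 0.44704 = 18.790 mph.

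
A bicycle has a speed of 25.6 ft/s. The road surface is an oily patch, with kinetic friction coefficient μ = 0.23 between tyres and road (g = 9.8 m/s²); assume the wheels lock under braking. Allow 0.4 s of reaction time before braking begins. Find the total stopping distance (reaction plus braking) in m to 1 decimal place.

25.6 ft/s × 0.3048 = 7.8029 m/s.
a = μg = 0.23 × 9.8 = 2.254 m/s².
Reaction distance = v·t_r = 7.8029 × 0.4 = 3.121 m.
Braking distance = v²/(2a) = 7.8029² / (2 × 2.254) = 60.885 / 4.508 = 13.506 m.
Total = 3.121 + 13.506 = 16.627 m.

Total stopping distance ≈ 16.6 m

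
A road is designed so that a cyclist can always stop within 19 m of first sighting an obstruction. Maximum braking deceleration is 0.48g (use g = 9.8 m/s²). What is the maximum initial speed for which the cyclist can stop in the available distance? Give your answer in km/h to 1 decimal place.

Maximum speed ≈ 48.1 km/h

a = 0.48 × 9.8 = 4.704 m/s².
v²/(2a) = d ⇒ v = √(2 × 4.704 × 19) = √178.75 = 13.3697 m/s.
13.3697 m/s × 3.6 = 48.131 km/h.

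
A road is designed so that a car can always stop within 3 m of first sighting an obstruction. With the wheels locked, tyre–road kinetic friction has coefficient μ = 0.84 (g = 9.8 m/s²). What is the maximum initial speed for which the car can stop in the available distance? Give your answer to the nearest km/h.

Maximum speed ≈ 25 km/h

a = μg = 0.84 × 9.8 = 8.232 m/s².
v²/(2a) = d ⇒ v = √(2 × 8.232 × 3) = √49.39 = 7.0278 m/s.
7.0278 m/s × 3.6 = 25.300 km/h.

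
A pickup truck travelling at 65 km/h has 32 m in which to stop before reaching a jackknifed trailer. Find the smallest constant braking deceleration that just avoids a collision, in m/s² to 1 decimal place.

Required deceleration ≈ 5.1 m/s²

65 km/h ÷ 3.6 = 18.0556 m/s.
v² = 2a·d ⇒ a = v²/(2d) = 18.0556² / (2 × 32.000) = 326.005 / 64.000 = 5.0938 m/s².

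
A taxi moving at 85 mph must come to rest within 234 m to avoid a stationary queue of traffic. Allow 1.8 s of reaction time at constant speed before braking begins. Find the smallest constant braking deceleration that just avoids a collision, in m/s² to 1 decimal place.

Required deceleration ≈ 4.4 m/s²

85 mph × 0.44704 = 37.9984 m/s.
Distance covered during reaction = 37.9984 × 1.8 = 68.397 m.
Distance available for braking: 234 − 68.397 = 165.603 m.
v² = 2a·d ⇒ a = v²/(2d) = 37.9984² / (2 × 165.603) = 1443.878 / 331.206 = 4.3595 m/s².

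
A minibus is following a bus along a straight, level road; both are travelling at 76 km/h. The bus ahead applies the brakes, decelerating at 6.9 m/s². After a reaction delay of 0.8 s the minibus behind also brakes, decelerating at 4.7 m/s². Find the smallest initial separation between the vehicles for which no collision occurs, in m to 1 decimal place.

76 km/h ÷ 3.6 = 21.1111 m/s.
Leader travels v²/(2a_L) = 445.679 / 13.800 = 32.296 m before stopping.
Follower covers v·t_r = 21.1111 × 0.8 = 16.889 m while reacting, then v²/(2a_F) = 445.679 / 9.400 = 47.413 m while braking, for a total of 16.889 + 47.413 = 64.302 m.
Since a_F ≤ a_L and the follower starts braking later, the follower is never slower than the leader, so the closest approach is when both have stopped.
Minimum gap = 64.302 − 32.296 = 32.006 m.

Minimum gap ≈ 32.0 m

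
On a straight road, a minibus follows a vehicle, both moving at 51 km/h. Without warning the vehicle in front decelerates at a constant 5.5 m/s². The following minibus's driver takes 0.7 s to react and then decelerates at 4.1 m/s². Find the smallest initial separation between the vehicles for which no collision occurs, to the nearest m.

51 km/h ÷ 3.6 = 14.1667 m/s.
Leader travels v²/(2a_L) = 200.695 / 11.000 = 18.245 m before stopping.
Follower covers v·t_r = 14.1667 × 0.7 = 9.917 m while reacting, then v²/(2a_F) = 200.695 / 8.200 = 24.475 m while braking, for a total of 9.917 + 24.475 = 34.392 m.
Since a_F ≤ a_L and the follower starts braking later, the follower is never slower than the leader, so the closest approach is when both have stopped.
Minimum gap = 34.392 − 18.245 = 16.147 m.

Minimum gap ≈ 16 m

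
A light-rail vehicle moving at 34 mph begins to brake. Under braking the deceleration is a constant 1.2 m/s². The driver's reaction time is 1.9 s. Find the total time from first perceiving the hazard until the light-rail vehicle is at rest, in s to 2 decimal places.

34 mph × 0.44704 = 15.1994 m/s.
Braking time = v/a = 15.1994 / 1.200 = 12.666 s.
Total = 1.9 + 12.666 = 14.566 s.

Total time ≈ 14.57 s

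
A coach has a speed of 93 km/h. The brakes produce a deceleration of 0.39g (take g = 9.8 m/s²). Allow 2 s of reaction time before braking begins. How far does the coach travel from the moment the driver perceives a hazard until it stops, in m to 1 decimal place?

93 km/h ÷ 3.6 = 25.8333 m/s.
a = 0.39 × 9.8 = 3.822 m/s².
Reaction distance = v·t_r = 25.8333 × 2 = 51.667 m.
Braking distance = v²/(2a) = 25.8333² / (2 × 3.822) = 667.359 / 7.644 = 87.305 m.
Total = 51.667 + 87.305 = 138.972 m.

Total stopping distance ≈ 139.0 m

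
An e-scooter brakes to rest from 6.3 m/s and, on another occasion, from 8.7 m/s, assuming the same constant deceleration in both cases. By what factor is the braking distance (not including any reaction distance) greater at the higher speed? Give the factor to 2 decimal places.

Factor ≈ 1.91

Braking distance d = v²/(2a), so with a fixed, d ∝ v².
Factor = (8.7/6.3)² = 1.3810² = 1.9072.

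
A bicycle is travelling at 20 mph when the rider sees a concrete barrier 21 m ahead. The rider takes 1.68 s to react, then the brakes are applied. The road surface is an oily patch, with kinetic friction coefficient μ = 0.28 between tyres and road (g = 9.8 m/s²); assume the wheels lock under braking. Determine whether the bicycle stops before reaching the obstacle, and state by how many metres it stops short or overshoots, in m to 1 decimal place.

No — it overshoots by 8.6 m

20 mph × 0.44704 = 8.9408 m/s.
a = μg = 0.28 × 9.8 = 2.744 m/s².
Reaction distance = 8.9408 × 1.68 = 15.021 m.
Braking distance = v²/(2a) = 79.938 / 5.488 = 14.566 m.
Total stopping distance = 15.021 + 14.566 = 29.587 m, vs 21 m available — it cannot stop in time and overshoots by 29.587 − 21 = 8.587 m.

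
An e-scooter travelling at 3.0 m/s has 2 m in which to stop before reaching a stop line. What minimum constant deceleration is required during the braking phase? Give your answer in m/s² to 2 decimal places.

v² = 2a·d ⇒ a = v²/(2d) = 3.0000² / (2 × 2.000) = 9.000 / 4.000 = 2.2500 m/s².

Required deceleration ≈ 2.25 m/s²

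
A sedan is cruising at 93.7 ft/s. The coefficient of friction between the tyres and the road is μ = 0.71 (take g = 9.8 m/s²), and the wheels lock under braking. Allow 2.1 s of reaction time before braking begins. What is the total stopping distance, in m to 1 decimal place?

93.7 ft/s × 0.3048 = 28.5598 m/s.
a = μg = 0.71 × 9.8 = 6.958 m/s².
Reaction distance = v·t_r = 28.5598 × 2.1 = 59.976 m.
Braking distance = v²/(2a) = 28.5598² / (2 × 6.958) = 815.662 / 13.916 = 58.613 m.
Total = 59.976 + 58.613 = 118.589 m.

Total stopping distance ≈ 118.6 m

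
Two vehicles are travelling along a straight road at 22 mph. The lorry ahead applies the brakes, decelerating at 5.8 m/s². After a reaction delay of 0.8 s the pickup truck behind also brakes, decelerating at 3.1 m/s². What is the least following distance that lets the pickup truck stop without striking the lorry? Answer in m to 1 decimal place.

Minimum gap ≈ 15.1 m

22 mph × 0.44704 = 9.8349 m/s.
Leader travels v²/(2a_L) = 96.725 / 11.600 = 8.338 m before stopping.
Follower covers v·t_r = 9.8349 × 0.8 = 7.868 m while reacting, then v²/(2a_F) = 96.725 / 6.200 = 15.601 m while braking, for a total of 7.868 + 15.601 = 23.469 m.
Since a_F ≤ a_L and the follower starts braking later, the follower is never slower than the leader, so the closest approach is when both have stopped.
Minimum gap = 23.469 − 8.338 = 15.131 m.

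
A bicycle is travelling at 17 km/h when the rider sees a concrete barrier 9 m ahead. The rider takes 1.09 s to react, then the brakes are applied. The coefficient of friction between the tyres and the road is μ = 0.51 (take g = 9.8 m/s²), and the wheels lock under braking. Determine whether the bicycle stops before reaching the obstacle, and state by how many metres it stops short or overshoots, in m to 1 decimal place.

Yes — it stops 1.6 m short of the obstacle

17 km/h ÷ 3.6 = 4.7222 m/s.
a = μg = 0.51 × 9.8 = 4.998 m/s².
Reaction distance = 4.7222 × 1.09 = 5.147 m.
Braking distance = v²/(2a) = 22.299 / 9.996 = 2.231 m.
Total stopping distance = 5.147 + 2.231 = 7.378 m, vs 9 m available — it stops with 9 − 7.378 = 1.622 m to spare.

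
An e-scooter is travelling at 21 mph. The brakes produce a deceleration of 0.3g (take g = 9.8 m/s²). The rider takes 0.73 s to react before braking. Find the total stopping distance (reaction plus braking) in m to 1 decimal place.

21 mph × 0.44704 = 9.3878 m/s.
a = 0.3 × 9.8 = 2.940 m/s².
Reaction distance = v·t_r = 9.3878 × 0.73 = 6.853 m.
Braking distance = v²/(2a) = 9.3878² / (2 × 2.940) = 88.131 / 5.880 = 14.988 m.
Total = 6.853 + 14.988 = 21.841 m.

Total stopping distance ≈ 21.8 m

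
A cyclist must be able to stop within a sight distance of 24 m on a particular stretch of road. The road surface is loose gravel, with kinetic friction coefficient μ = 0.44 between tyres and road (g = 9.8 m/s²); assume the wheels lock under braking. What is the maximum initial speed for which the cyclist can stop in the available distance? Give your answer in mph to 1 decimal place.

a = μg = 0.44 × 9.8 = 4.312 m/s².
v²/(2a) = d ⇒ v = √(2 × 4.312 × 24) = √206.98 = 14.3868 m/s.
14.3868 m/s ÷ 0.44704 = 32.182 mph.

Maximum speed ≈ 32.2 mph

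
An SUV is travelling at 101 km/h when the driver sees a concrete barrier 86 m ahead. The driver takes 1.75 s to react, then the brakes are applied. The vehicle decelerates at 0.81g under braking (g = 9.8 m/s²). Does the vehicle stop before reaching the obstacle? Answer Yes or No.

No

101 km/h ÷ 3.6 = 28.0556 m/s.
a = 0.81 × 9.8 = 7.938 m/s².
Reaction distance = 28.0556 × 1.75 = 49.097 m.
Braking distance = v²/(2a) = 787.117 / 15.876 = 49.579 m.
Total stopping distance = 49.097 + 49.579 = 98.676 m, vs 86 m available — it cannot stop in time and overshoots by 98.676 − 86 = 12.676 m.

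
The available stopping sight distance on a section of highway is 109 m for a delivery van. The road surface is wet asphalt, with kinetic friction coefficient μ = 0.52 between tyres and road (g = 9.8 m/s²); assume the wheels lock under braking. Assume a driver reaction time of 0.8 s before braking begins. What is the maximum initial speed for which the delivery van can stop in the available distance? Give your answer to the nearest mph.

Maximum speed ≈ 66 mph

a = μg = 0.52 × 9.8 = 5.096 m/s².
Stopping distance: v·t_r + v²/(2a) = 109 with t_r = 0.8 s and a = 5.096 m/s².
So v² + 8.154 v − 1110.93 = 0.
Positive root: v = −a·t_r + √((a·t_r)² + 2a·d) = −4.077 + √(16.622 + 1110.93) = 29.5020 m/s.
29.5020 m/s ÷ 0.44704 = 65.994 mph.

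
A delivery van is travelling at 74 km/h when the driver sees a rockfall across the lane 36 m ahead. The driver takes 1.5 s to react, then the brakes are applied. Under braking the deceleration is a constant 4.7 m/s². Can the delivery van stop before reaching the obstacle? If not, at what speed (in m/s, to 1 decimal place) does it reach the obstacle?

No — it strikes the obstacle at 19.3 m/s

74 km/h ÷ 3.6 = 20.5556 m/s.
Reaction distance = 20.5556 × 1.5 = 30.833 m.
Braking distance needed to stop: v²/(2a) = 422.533 / 9.400 = 44.950 m, so total needed = 30.833 + 44.950 = 75.783 m > 36 m — it cannot stop.
Distance remaining when braking begins: 36 − 30.833 = 5.167 m.
v² = v₀² − 2a·d = 422.533 − 2 × 4.700 × 5.167 = 373.963 m²/s².
v = √373.963 = 19.338 m/s.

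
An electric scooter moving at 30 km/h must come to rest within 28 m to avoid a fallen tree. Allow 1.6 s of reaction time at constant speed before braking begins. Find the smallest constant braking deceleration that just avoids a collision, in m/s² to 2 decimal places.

30 km/h ÷ 3.6 = 8.3333 m/s.
Distance covered during reaction = 8.3333 × 1.6 = 13.333 m.
Distance available for braking: 28 − 13.333 = 14.667 m.
v² = 2a·d ⇒ a = v²/(2d) = 8.3333² / (2 × 14.667) = 69.444 / 29.334 = 2.3674 m/s².

Required deceleration ≈ 2.37 m/s²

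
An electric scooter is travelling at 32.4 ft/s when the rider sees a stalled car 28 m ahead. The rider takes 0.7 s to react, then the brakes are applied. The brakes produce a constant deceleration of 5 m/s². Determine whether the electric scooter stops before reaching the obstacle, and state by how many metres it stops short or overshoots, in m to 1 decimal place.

Yes — it stops 11.3 m short of the obstacle

32.4 ft/s × 0.3048 = 9.8755 m/s.
Reaction distance = 9.8755 × 0.7 = 6.913 m.
Braking distance = v²/(2a) = 97.526 / 10.000 = 9.753 m.
Total stopping distance = 6.913 + 9.753 = 16.666 m, vs 28 m available — it stops with 28 − 16.666 = 11.334 m to spare.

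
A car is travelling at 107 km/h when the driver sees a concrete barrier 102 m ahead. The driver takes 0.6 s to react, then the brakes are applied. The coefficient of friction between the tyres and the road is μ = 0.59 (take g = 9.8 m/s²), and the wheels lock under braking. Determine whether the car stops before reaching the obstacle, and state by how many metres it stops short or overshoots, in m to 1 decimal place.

107 km/h ÷ 3.6 = 29.7222 m/s.
a = μg = 0.59 × 9.8 = 5.782 m/s².
Reaction distance = 29.7222 × 0.6 = 17.833 m.
Braking distance = v²/(2a) = 883.409 / 11.564 = 76.393 m.
Total stopping distance = 17.833 + 76.393 = 94.226 m, vs 102 m available — it stops with 102 − 94.226 = 7.774 m to spare.

Yes — it stops 7.8 m short of the obstacle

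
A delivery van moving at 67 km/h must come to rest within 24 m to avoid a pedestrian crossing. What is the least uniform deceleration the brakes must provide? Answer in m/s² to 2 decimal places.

67 km/h ÷ 3.6 = 18.6111 m/s.
v² = 2a·d ⇒ a = v²/(2d) = 18.6111² / (2 × 24.000) = 346.373 / 48.000 = 7.2161 m/s².

Required deceleration ≈ 7.22 m/s²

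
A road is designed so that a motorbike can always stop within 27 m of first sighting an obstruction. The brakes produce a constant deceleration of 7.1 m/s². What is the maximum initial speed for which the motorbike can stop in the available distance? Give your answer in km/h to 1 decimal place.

Maximum speed ≈ 70.5 km/h

v²/(2a) = d ⇒ v = √(2 × 7.100 × 27) = √383.40 = 19.5806 m/s.
19.5806 m/s × 3.6 = 70.490 km/h.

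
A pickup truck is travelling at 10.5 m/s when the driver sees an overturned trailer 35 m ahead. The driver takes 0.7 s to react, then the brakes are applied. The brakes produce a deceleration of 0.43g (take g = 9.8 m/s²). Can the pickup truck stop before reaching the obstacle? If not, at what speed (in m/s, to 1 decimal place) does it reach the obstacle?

Yes — it stops about 14.6 m short of the obstacle, so it never reaches it

a = 0.43 × 9.8 = 4.214 m/s².
Reaction distance = 10.5000 × 0.7 = 7.350 m.
Braking distance = v²/(2a) = 110.250 / 8.428 = 13.081 m.
Total stopping distance = 7.350 + 13.081 = 20.431 m, vs 35 m available — it stops with 35 − 20.431 = 14.569 m to spare.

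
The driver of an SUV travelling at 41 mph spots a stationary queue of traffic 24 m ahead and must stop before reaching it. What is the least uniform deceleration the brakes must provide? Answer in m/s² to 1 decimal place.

Required deceleration ≈ 7.0 m/s²

41 mph × 0.44704 = 18.3286 m/s.
v² = 2a·d ⇒ a = v²/(2d) = 18.3286² / (2 × 24.000) = 335.938 / 48.000 = 6.9987 m/s².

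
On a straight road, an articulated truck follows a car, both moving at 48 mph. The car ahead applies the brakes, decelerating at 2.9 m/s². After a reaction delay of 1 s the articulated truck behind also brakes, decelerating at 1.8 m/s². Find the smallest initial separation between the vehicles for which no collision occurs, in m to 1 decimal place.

Minimum gap ≈ 70.0 m

48 mph × 0.44704 = 21.4579 m/s.
Leader travels v²/(2a_L) = 460.441 / 5.800 = 79.386 m before stopping.
Follower covers v·t_r = 21.4579 × 1 = 21.458 m while reacting, then v²/(2a_F) = 460.441 / 3.600 = 127.900 m while braking, for a total of 21.458 + 127.900 = 149.358 m.
Since a_F ≤ a_L and the follower starts braking later, the follower is never slower than the leader, so the closest approach is when both have stopped.
Minimum gap = 149.358 − 79.386 = 69.972 m.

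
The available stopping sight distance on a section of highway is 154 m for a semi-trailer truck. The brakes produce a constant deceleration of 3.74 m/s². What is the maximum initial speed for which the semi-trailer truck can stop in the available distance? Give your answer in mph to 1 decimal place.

Maximum speed ≈ 75.9 mph

v²/(2a) = d ⇒ v = √(2 × 3.740 × 154) = √1151.92 = 33.9399 m/s.
33.9399 m/s ÷ 0.44704 = 75.921 mph.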